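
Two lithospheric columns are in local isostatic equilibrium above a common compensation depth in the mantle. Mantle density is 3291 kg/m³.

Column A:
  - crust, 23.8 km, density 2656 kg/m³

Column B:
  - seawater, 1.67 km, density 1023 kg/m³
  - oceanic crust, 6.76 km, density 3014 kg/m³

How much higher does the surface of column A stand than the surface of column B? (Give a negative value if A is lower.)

For any compensation level in the mantle, the mantle terms cancel and isostasy reduces to e = (Σt_A − Σt_B) − (Σ(ρt)_A − Σ(ρt)_B) / ρ_m.
Σt_A = 23.8 km; Σt_B = 8.43 km; Σ(ρt)_A = 63212.8; Σ(ρt)_B = 22083.05 (in km·kg/m³).
e = (23.8 − 8.43) − (63212.8 − 22083.05) / 3291 = 2.87 km.

2.87 km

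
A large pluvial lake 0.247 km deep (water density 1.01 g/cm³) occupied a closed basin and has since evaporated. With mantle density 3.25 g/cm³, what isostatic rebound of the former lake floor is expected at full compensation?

u = d ρ_w/ρ_m = 0.247 km × 1.01/3.25 = 0.0768 km.

0.0768 km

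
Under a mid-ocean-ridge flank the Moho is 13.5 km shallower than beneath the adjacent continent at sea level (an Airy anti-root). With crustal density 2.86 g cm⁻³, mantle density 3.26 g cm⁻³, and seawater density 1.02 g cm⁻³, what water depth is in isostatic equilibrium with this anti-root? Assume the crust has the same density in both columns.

2.93 km

Replacing a thickness d of crust by seawater at the top must be balanced by replacing crust with mantle at the base: d (ρ_c − ρ_w) = a (ρ_m − ρ_c).
d = a (ρ_m − ρ_c)/(ρ_c − ρ_w) = 13.5 km × 0.4/1.84 = 2.93 km.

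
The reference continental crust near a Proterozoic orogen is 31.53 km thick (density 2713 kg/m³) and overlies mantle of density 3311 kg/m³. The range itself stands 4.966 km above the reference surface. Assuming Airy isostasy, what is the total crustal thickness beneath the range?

Root depth r = h ρ_c / (ρ_m − ρ_c) = 4.966 km × 2713 / 598 = 22.53 km.
Total thickness = T + h + r = 31.53 km + 4.966 km + 22.53 km = 59 km.

59 km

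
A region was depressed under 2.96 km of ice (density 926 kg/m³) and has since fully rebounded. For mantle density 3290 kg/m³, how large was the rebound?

Removing the load lets mantle flow back in; uplift u satisfies ρ_ice t = ρ_m u.
u = t ρ_ice/ρ_m = 2.96 km × 926/3290 = 0.833 km.

0.833 km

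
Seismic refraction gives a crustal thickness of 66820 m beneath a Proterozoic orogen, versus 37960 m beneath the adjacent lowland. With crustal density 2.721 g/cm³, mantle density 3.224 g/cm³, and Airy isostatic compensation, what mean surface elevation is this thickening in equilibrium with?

Excess crust Δ = 66820 m − 37960 m = 28860 m, split between elevation h and root r with h + r = Δ.
Airy balance ρ_c h = (ρ_m − ρ_c) r gives r = h ρ_c/(ρ_m − ρ_c), so h (1 + ρ_c/(ρ_m − ρ_c)) = Δ, i.e. h = Δ (ρ_m − ρ_c)/ρ_m.
h = 28860 m × 0.503/3.224 = 4500 m.

4500 m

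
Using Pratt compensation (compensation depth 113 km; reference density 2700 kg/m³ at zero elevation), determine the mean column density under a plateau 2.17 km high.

2650 kg/m³

Pratt balance: ρ_ref D = ρ (D + h).
ρ = ρ_ref D/(D + h) = 2700 × 113 km/(113 km + 2.17 km) = 2650 kg/m³.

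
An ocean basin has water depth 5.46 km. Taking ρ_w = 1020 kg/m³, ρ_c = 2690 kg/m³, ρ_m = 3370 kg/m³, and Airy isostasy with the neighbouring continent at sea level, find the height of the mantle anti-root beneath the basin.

13.4 km

Balancing pressure at the compensation depth: replacing crust with seawater at the top is compensated by replacing crust with mantle at the base: d (ρ_c − ρ_w) = a (ρ_m − ρ_c).
a = d (ρ_c − ρ_w)/(ρ_m − ρ_c) = 5.46 km × 1670/680 = 13.4 km.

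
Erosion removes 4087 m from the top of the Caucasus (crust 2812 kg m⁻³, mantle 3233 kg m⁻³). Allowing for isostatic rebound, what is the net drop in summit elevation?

532 m

Rebound u = e ρ_c/ρ_m = 4087 m × 2812/3233 = 3555 m.
Net surface drop = e − u = 4087 m − 3555 m = e (ρ_m − ρ_c)/ρ_m = 532 m.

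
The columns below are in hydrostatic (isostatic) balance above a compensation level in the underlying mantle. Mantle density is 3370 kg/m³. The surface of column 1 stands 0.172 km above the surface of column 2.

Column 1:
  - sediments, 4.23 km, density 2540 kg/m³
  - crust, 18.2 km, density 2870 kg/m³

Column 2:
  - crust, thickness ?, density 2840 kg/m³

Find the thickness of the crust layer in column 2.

Take the compensation level at the base of the deeper column (depth z_c below the surface of column 1) and equate Σ ρ_i t_i down to z_c; mantle fills any gap and the z_c terms cancel.
Column 1: 4.23×2540 + 18.2×2870 + (z_c − 22.43)×3370
Column 2: 0.172×0 + x×2840 + (z_c − 0.172 − 0 − x)×3370
The z_c×3370 term appears on both sides and cancels. Collect the known terms of each column as K = Σ(ρt)_known − 3370 × (depth of known layers): K_1 = 62978.2 − 3370×22.43 = −12610.9; K_2 = 0 − 3370×(0.172 + 0) = −579.64.
Balance: K_1 = K_2 − x×(3370 − 2840), so x = (K_2 − K_1)/(3370 − 2840) = 12031.3/530 = 22.7 km.

22.7 km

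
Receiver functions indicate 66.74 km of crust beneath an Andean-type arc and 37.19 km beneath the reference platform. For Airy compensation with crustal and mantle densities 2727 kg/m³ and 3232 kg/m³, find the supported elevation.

4.62 km

Excess crust Δ = 66.74 km − 37.19 km = 29.55 km, split between elevation h and root r with h + r = Δ.
Airy balance ρ_c h = (ρ_m − ρ_c) r gives r = h ρ_c/(ρ_m − ρ_c), so h (1 + ρ_c/(ρ_m − ρ_c)) = Δ, i.e. h = Δ (ρ_m − ρ_c)/ρ_m.
h = 29.55 km × 505/3232 = 4.62 km.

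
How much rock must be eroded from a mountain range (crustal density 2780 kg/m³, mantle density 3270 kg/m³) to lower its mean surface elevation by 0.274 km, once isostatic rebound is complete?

1.83 km

Net drop Δ = e − u = e − e ρ_c/ρ_m = e (ρ_m − ρ_c)/ρ_m.
e = Δ ρ_m/(ρ_m − ρ_c) = 0.274 km × 3270/490 = 1.83 km.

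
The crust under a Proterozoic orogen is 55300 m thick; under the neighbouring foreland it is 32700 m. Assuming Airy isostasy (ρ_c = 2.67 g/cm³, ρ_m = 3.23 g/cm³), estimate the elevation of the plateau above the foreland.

3920 m

Excess crust Δ = 55300 m − 32700 m = 22600 m, split between elevation h and root r with h + r = Δ.
Airy balance ρ_c h = (ρ_m − ρ_c) r gives r = h ρ_c/(ρ_m − ρ_c), so h (1 + ρ_c/(ρ_m − ρ_c)) = Δ, i.e. h = Δ (ρ_m − ρ_c)/ρ_m.
h = 22600 m × 0.56/3.23 = 3920 m.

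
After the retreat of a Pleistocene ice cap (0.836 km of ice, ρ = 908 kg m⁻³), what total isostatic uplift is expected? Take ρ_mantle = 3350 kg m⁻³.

0.227 km

Removing the load lets mantle flow back in; uplift u satisfies ρ_ice t = ρ_m u.
u = t ρ_ice/ρ_m = 0.836 km × 908/3350 = 0.227 km.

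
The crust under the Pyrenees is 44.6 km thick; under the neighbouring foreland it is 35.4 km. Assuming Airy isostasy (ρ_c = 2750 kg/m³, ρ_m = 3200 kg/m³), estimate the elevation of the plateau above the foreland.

1.29 km

Excess crust Δ = 44.6 km − 35.4 km = 9.2 km, split between elevation h and root r with h + r = Δ.
Airy balance ρ_c h = (ρ_m − ρ_c) r gives r = h ρ_c/(ρ_m − ρ_c), so h (1 + ρ_c/(ρ_m − ρ_c)) = Δ, i.e. h = Δ (ρ_m − ρ_c)/ρ_m.
h = 9.2 km × 450/3200 = 1.29 km.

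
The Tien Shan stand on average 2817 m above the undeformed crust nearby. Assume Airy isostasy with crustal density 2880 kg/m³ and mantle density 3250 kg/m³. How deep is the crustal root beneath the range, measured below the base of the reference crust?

Isostatic balance requires: the weight of the topography is balanced by the buoyancy of the root, ρ_c h = (ρ_m − ρ_c) r.
r = h · ρ_c / (ρ_m − ρ_c) = 2817 m × 2880 / (3250 − 2880) = 21900 m.

21900 m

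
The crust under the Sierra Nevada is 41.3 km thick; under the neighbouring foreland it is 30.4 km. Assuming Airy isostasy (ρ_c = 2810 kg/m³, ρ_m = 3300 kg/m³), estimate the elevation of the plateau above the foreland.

Excess crust Δ = 41.3 km − 30.4 km = 10.9 km, split between elevation h and root r with h + r = Δ.
Airy balance ρ_c h = (ρ_m − ρ_c) r gives r = h ρ_c/(ρ_m − ρ_c), so h (1 + ρ_c/(ρ_m − ρ_c)) = Δ, i.e. h = Δ (ρ_m − ρ_c)/ρ_m.
h = 10.9 km × 490/3300 = 1.62 km.

1.62 km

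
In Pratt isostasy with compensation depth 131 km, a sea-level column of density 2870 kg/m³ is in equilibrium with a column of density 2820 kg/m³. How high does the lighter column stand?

ρ_ref D = ρ (D + h) → h = D (ρ_ref − ρ)/ρ.
h = 131 km × (2870 − 2820)/2820 = 2.32 km.

2.32 km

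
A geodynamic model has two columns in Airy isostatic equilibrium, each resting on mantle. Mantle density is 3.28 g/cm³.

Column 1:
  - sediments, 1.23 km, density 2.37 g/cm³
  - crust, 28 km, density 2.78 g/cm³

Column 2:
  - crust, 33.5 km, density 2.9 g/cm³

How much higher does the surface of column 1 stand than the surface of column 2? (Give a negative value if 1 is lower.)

For any compensation level in the mantle, the mantle terms cancel and isostasy reduces to e = (Σt_1 − Σt_2) − (Σ(ρt)_1 − Σ(ρt)_2) / ρ_m.
Σt_1 = 29.23 km; Σt_2 = 33.5 km; Σ(ρt)_1 = 80.7551; Σ(ρt)_2 = 97.15 (in km·g/cm³).
e = (29.23 − 33.5) − (80.7551 − 97.15) / 3.28 = 0.728 km.

0.728 km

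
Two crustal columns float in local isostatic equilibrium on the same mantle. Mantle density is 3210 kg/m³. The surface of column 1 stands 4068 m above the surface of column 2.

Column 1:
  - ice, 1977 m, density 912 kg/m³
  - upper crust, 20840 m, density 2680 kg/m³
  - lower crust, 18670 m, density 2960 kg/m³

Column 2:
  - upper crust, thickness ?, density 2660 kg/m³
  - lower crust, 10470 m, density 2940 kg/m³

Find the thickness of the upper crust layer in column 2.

Take the compensation level at the base of the deeper column (depth z_c below the surface of column 1) and equate Σ ρ_i t_i down to z_c; mantle fills any gap and the z_c terms cancel.
Column 1: 1977×912 + 20840×2680 + 18670×2960 + (z_c − 41487)×3210
Column 2: 4068×0 + x×2660 + 10470×2940 + (z_c − 4068 − 10470 − x)×3210
The z_c×3210 term appears on both sides and cancels. Collect the known terms of each column as K = Σ(ρt)_known − 3210 × (depth of known layers): K_1 = 112917424 − 3210×41487 = −20255846; K_2 = 30781800 − 3210×(4068 + 10470) = −15885180.
Balance: K_1 = K_2 − x×(3210 − 2660), so x = (K_2 − K_1)/(3210 − 2660) = 4370670/550 = 7950 m.

7950 m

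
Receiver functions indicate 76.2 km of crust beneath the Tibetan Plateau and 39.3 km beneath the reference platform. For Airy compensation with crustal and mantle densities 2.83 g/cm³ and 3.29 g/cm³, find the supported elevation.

5.16 km

Excess crust Δ = 76.2 km − 39.3 km = 36.9 km, split between elevation h and root r with h + r = Δ.
Airy balance ρ_c h = (ρ_m − ρ_c) r gives r = h ρ_c/(ρ_m − ρ_c), so h (1 + ρ_c/(ρ_m − ρ_c)) = Δ, i.e. h = Δ (ρ_m − ρ_c)/ρ_m.
h = 36.9 km × 0.46/3.29 = 5.16 km.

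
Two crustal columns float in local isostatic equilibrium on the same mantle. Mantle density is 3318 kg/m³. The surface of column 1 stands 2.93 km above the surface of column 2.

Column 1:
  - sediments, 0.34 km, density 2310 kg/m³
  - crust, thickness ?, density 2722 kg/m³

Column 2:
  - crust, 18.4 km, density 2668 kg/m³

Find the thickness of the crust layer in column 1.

Take the compensation level at the base of the deeper column (depth z_c below the surface of column 1) and equate Σ ρ_i t_i down to z_c; mantle fills any gap and the z_c terms cancel.
Column 1: 0.34×2310 + x×2722 + (z_c − 0.34 − x)×3318
Column 2: 2.93×0 + 18.4×2668 + (z_c − 2.93 − 18.4)×3318
The z_c×3318 term appears on both sides and cancels. Collect the known terms of each column as K = Σ(ρt)_known − 3318 × (depth of known layers): K_1 = 785.4 − 3318×0.34 = −342.72; K_2 = 49091.2 − 3318×(2.93 + 18.4) = −21681.74.
Balance: K_1 − x×(3318 − 2722) = K_2, so x = (K_1 − K_2)/(3318 − 2722) = 21339/596 = 35.8 km.

35.8 km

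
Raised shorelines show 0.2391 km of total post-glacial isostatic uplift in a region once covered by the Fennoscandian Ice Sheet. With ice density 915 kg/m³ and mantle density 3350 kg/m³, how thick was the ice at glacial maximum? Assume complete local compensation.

u = t ρ_ice/ρ_m → t = u ρ_m/ρ_ice = 0.2391 km × 3350/915 = 0.875 km.

0.875 km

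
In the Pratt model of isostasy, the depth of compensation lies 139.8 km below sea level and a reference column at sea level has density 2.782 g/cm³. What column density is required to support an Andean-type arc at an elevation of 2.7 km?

2.73 g/cm³

Pratt balance: ρ_ref D = ρ (D + h).
ρ = ρ_ref D/(D + h) = 2.782 × 139.8 km/(139.8 km + 2.7 km) = 2.73 g/cm³.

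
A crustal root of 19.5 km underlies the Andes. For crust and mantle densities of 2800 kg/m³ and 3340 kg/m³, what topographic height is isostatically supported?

For local isostatic compensation: ρ_c h = (ρ_m − ρ_c) r.
h = r (ρ_m − ρ_c) / ρ_c = 19.5 km × (3340 − 2800) / 2800 = 3.76 km.

3.76 km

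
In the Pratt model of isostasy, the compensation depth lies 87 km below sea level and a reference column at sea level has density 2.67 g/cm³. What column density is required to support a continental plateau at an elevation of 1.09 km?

Pratt balance: ρ_ref D = ρ (D + h).
ρ = ρ_ref D/(D + h) = 2.67 × 87 km/(87 km + 1.09 km) = 2.64 g/cm³.

2.64 g/cm³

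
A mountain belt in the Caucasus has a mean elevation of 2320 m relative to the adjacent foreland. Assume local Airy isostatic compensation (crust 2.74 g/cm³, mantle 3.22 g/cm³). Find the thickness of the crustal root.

By Archimedes' principle applied to the lithosphere: the weight of the topography is balanced by the buoyancy of the root, ρ_c h = (ρ_m − ρ_c) r.
r = h · ρ_c / (ρ_m − ρ_c) = 2320 m × 2.74 / (3.22 − 2.74) = 13200 m.

13200 m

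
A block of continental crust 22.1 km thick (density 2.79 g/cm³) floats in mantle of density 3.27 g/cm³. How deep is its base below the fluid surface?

Draft d = t ρ_obj/ρ_fluid = 22.1 km × 2.79/3.27 = 18.9 km.

18.9 km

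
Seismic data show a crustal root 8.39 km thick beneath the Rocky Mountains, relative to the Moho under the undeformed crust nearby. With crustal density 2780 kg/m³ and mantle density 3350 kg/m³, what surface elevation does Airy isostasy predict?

1.72 km

Equating mass per unit area of the two columns: ρ_c h = (ρ_m − ρ_c) r.
h = r (ρ_m − ρ_c) / ρ_c = 8.39 km × (3350 − 2780) / 2780 = 1.72 km.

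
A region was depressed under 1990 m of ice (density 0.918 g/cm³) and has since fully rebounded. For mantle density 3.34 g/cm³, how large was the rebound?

Removing the load lets mantle flow back in; uplift u satisfies ρ_ice t = ρ_m u.
u = t ρ_ice/ρ_m = 1990 m × 0.918/3.34 = 547 m.

547 m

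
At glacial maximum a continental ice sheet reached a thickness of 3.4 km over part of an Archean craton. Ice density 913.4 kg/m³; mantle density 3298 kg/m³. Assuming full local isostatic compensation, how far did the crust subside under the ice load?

In Airy isostatic equilibrium: the ice load ρ_ice t is balanced by mantle displaced below, ρ_m s.
s = t ρ_ice / ρ_m = 3.4 km × 913.4/3298 = 0.942 km.

0.942 km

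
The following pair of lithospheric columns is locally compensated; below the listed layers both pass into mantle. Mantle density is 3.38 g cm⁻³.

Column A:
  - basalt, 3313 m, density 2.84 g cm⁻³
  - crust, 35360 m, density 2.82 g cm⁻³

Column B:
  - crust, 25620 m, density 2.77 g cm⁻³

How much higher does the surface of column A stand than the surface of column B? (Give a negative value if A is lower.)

For any compensation level in the mantle, the mantle terms cancel and isostasy reduces to e = (Σt_A − Σt_B) − (Σ(ρt)_A − Σ(ρt)_B) / ρ_m.
Σt_A = 38673 m; Σt_B = 25620 m; Σ(ρt)_A = 109124.12; Σ(ρt)_B = 70967.4 (in m·g cm⁻³).
e = (38673 − 25620) − (109124.12 − 70967.4) / 3.38 = 1760 m.

1760 m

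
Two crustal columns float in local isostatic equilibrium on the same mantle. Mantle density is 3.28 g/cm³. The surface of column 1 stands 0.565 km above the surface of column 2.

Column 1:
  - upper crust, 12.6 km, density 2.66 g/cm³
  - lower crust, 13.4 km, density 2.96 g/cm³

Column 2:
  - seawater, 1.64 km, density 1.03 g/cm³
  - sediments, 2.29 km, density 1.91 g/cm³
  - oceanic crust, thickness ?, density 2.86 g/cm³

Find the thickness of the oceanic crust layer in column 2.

8.14 km

Take the compensation level at the base of the deeper column (depth z_c below the surface of column 1) and equate Σ ρ_i t_i down to z_c; mantle fills any gap and the z_c terms cancel.
Column 1: 12.6×2.66 + 13.4×2.96 + (z_c − 26)×3.28
Column 2: 0.565×0 + 1.64×1.03 + 2.29×1.91 + x×2.86 + (z_c − 0.565 − 3.93 − x)×3.28
The z_c×3.28 term appears on both sides and cancels. Collect the known terms of each column as K = Σ(ρt)_known − 3.28 × (depth of known layers): K_1 = 73.18 − 3.28×26 = −12.1; K_2 = 6.0631 − 3.28×(0.565 + 3.93) = −8.6805.
Balance: K_1 = K_2 − x×(3.28 − 2.86), so x = (K_2 − K_1)/(3.28 − 2.86) = 3.4195/0.42 = 8.14 km.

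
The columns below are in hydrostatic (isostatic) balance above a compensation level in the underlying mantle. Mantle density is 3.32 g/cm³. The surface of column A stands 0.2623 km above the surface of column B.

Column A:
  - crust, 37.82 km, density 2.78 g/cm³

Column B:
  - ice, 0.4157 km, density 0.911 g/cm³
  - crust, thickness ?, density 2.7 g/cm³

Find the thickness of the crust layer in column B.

Take the compensation level at the base of the deeper column (depth z_c below the surface of column A) and equate Σ ρ_i t_i down to z_c; mantle fills any gap and the z_c terms cancel.
Column A: 37.82×2.78 + (z_c − 37.82)×3.32
Column B: 0.2623×0 + 0.4157×0.911 + x×2.7 + (z_c − 0.2623 − 0.4157 − x)×3.32
The z_c×3.32 term appears on both sides and cancels. Collect the known terms of each column as K = Σ(ρt)_known − 3.32 × (depth of known layers): K_A = 105.1396 − 3.32×37.82 = −20.4228; K_B = 0.3787027 − 3.32×(0.2623 + 0.4157) = −1.8722573.
Balance: K_A = K_B − x×(3.32 − 2.7), so x = (K_B − K_A)/(3.32 − 2.7) = 18.5505/0.62 = 29.9 km.

29.9 km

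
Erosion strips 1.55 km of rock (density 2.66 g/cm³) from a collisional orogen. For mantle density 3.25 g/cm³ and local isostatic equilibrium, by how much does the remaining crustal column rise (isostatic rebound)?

Unloading: uplift u = e ρ_c/ρ_m = 1.55 km × 2.66/3.25 = 1.27 km.

1.27 km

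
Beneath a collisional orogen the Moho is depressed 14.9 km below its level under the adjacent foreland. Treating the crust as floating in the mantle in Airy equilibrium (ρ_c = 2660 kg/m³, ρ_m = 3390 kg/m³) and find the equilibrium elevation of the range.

In Airy isostatic equilibrium: ρ_c h = (ρ_m − ρ_c) r.
h = r (ρ_m − ρ_c) / ρ_c = 14.9 km × (3390 − 2660) / 2660 = 4.09 km.

4.09 km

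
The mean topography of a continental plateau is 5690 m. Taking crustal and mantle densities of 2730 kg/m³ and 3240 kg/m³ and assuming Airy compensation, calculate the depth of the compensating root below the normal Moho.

Equating mass per unit area of the two columns: the weight of the topography is balanced by the buoyancy of the root, ρ_c h = (ρ_m − ρ_c) r.
r = h · ρ_c / (ρ_m − ρ_c) = 5690 m × 2730 / (3240 − 2730) = 30500 m.

30500 m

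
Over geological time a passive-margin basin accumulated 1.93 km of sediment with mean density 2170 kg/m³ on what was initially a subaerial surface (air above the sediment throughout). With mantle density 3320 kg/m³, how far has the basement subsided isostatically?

Subaerial load: s = t ρ_sed / ρ_m = 1.93 km × 2170/3320 = 1.26 km.

1.26 km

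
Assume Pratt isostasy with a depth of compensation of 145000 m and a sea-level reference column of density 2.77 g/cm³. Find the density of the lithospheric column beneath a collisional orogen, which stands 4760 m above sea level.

2.68 g/cm³

Pratt balance: ρ_ref D = ρ (D + h).
ρ = ρ_ref D/(D + h) = 2.77 × 145000 m/(145000 m + 4760 m) = 2.68 g/cm³.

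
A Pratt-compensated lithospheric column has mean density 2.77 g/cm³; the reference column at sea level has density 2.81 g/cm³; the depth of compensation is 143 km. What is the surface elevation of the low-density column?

2.06 km

ρ_ref D = ρ (D + h) → h = D (ρ_ref − ρ)/ρ.
h = 143 km × (2.81 − 2.77)/2.77 = 2.06 km.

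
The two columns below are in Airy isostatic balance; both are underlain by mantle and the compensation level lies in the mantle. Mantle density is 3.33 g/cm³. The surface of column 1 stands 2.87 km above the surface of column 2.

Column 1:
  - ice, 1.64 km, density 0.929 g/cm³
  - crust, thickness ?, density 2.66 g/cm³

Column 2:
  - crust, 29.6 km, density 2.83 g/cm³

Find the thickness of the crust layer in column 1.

Take the compensation level at the base of the deeper column (depth z_c below the surface of column 1) and equate Σ ρ_i t_i down to z_c; mantle fills any gap and the z_c terms cancel.
Column 1: 1.64×0.929 + x×2.66 + (z_c − 1.64 − x)×3.33
Column 2: 2.87×0 + 29.6×2.83 + (z_c − 2.87 − 29.6)×3.33
The z_c×3.33 term appears on both sides and cancels. Collect the known terms of each column as K = Σ(ρt)_known − 3.33 × (depth of known layers): K_1 = 1.52356 − 3.33×1.64 = −3.93764; K_2 = 83.768 − 3.33×(2.87 + 29.6) = −24.3571.
Balance: K_1 − x×(3.33 − 2.66) = K_2, so x = (K_1 − K_2)/(3.33 − 2.66) = 20.4195/0.67 = 30.5 km.

30.5 km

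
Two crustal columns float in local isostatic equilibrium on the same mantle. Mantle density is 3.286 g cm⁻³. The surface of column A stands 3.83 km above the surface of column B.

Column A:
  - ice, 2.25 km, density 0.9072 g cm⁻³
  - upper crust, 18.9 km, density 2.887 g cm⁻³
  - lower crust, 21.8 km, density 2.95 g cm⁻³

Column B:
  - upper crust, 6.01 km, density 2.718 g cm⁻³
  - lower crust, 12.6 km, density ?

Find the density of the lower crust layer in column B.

2.95 g cm⁻³

Take the compensation level at the base of the deeper column (depth z_c below the surface of column A) and equate Σ ρ_i t_i down to z_c; mantle fills any gap and the z_c terms cancel.
Column A: 2.25×0.9072 + 18.9×2.887 + 21.8×2.95 + (z_c − 42.95)×3.286
Column B: 3.83×0 + 6.01×2.718 + 12.6×ρ + (z_c − 3.83 − 18.61)×3.286
The z_c×3.286 term appears on both sides and cancels. Collect the known terms of each column as K = Σ(ρt)_known − 3.286 × (depth of known layers): K_A = 120.9155 − 3.286×42.95 = −20.2182; K_B = 16.33518 − 3.286×(3.83 + 18.61) = −57.40266.
Balance: K_A = K_B + 12.6×ρ, so ρ = (K_A − K_B)/12.6 = 37.1845/12.6 = 2.95 g cm⁻³.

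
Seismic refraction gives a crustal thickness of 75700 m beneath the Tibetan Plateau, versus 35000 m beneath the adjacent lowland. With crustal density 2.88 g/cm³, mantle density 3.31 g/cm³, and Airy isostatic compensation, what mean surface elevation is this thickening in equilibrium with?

5290 m

Excess crust Δ = 75700 m − 35000 m = 40700 m, split between elevation h and root r with h + r = Δ.
Airy balance ρ_c h = (ρ_m − ρ_c) r gives r = h ρ_c/(ρ_m − ρ_c), so h (1 + ρ_c/(ρ_m − ρ_c)) = Δ, i.e. h = Δ (ρ_m − ρ_c)/ρ_m.
h = 40700 m × 0.43/3.31 = 5290 m.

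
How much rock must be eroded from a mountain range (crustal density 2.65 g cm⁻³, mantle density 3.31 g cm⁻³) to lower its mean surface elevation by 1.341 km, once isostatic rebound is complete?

Net drop Δ = e − u = e − e ρ_c/ρ_m = e (ρ_m − ρ_c)/ρ_m.
e = Δ ρ_m/(ρ_m − ρ_c) = 1.341 km × 3.31/0.66 = 6.73 km.

6.73 km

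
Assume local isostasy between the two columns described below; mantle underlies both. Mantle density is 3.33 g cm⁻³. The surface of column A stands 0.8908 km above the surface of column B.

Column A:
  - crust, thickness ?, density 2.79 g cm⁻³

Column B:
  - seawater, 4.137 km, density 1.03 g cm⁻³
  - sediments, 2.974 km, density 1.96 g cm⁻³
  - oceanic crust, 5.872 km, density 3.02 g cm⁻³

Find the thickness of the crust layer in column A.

Take the compensation level at the base of the deeper column (depth z_c below the surface of column A) and equate Σ ρ_i t_i down to z_c; mantle fills any gap and the z_c terms cancel.
Column A: x×2.79 + (z_c − 0 − x)×3.33
Column B: 0.8908×0 + 4.137×1.03 + 2.974×1.96 + 5.872×3.02 + (z_c − 0.8908 − 12.983)×3.33
The z_c×3.33 term appears on both sides and cancels. Collect the known terms of each column as K = Σ(ρt)_known − 3.33 × (depth of known layers): K_A = 0 − 3.33×0 = 0; K_B = 27.82359 − 3.33×(0.8908 + 12.983) = −18.376164.
Balance: K_A − x×(3.33 − 2.79) = K_B, so x = (K_A − K_B)/(3.33 − 2.79) = 18.3762/0.54 = 34 km.

34 km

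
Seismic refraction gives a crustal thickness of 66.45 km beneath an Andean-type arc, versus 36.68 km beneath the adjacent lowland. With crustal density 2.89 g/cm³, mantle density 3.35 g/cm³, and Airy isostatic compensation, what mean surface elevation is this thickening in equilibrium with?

4.09 km

Excess crust Δ = 66.45 km − 36.68 km = 29.77 km, split between elevation h and root r with h + r = Δ.
Airy balance ρ_c h = (ρ_m − ρ_c) r gives r = h ρ_c/(ρ_m − ρ_c), so h (1 + ρ_c/(ρ_m − ρ_c)) = Δ, i.e. h = Δ (ρ_m − ρ_c)/ρ_m.
h = 29.77 km × 0.46/3.35 = 4.09 km.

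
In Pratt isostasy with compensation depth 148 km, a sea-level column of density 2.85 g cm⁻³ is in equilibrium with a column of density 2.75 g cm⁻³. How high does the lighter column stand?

5.38 km

ρ_ref D = ρ (D + h) → h = D (ρ_ref − ρ)/ρ.
h = 148 km × (2.85 − 2.75)/2.75 = 5.38 km.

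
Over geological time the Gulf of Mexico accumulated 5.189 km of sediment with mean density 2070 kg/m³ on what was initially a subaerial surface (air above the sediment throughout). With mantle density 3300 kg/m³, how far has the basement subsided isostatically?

3.25 km

Subaerial load: s = t ρ_sed / ρ_m = 5.189 km × 2070/3300 = 3.25 km.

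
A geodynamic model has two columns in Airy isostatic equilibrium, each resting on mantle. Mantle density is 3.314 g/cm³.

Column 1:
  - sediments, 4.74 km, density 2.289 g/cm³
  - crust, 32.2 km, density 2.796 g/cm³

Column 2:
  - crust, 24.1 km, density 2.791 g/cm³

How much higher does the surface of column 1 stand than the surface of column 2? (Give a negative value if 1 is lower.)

For any compensation level in the mantle, the mantle terms cancel and isostasy reduces to e = (Σt_1 − Σt_2) − (Σ(ρt)_1 − Σ(ρt)_2) / ρ_m.
Σt_1 = 36.94 km; Σt_2 = 24.1 km; Σ(ρt)_1 = 100.88106; Σ(ρt)_2 = 67.2631 (in km·g/cm³).
e = (36.94 − 24.1) − (100.88106 − 67.2631) / 3.314 = 2.7 km.

2.7 km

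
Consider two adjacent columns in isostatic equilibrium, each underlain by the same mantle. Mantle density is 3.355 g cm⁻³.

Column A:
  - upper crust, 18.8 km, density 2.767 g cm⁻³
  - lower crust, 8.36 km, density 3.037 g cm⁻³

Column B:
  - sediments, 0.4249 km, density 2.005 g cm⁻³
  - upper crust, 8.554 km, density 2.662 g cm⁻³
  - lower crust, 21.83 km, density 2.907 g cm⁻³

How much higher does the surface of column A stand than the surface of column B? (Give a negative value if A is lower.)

For any compensation level in the mantle, the mantle terms cancel and isostasy reduces to e = (Σt_A − Σt_B) − (Σ(ρt)_A − Σ(ρt)_B) / ρ_m.
Σt_A = 27.16 km; Σt_B = 30.8089 km; Σ(ρt)_A = 77.40892; Σ(ρt)_B = 87.0824825 (in km·g cm⁻³).
e = (27.16 − 30.8089) − (77.40892 − 87.0824825) / 3.355 = −0.766 km.

−0.766 km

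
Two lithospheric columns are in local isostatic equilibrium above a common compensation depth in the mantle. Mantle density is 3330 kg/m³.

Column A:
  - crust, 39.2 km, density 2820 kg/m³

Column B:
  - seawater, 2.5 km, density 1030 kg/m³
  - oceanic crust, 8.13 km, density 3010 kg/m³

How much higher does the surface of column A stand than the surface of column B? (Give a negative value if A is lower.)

3.5 km

For any compensation level in the mantle, the mantle terms cancel and isostasy reduces to e = (Σt_A − Σt_B) − (Σ(ρt)_A − Σ(ρt)_B) / ρ_m.
Σt_A = 39.2 km; Σt_B = 10.63 km; Σ(ρt)_A = 110544; Σ(ρt)_B = 27046.3 (in km·kg/m³).
e = (39.2 − 10.63) − (110544 − 27046.3) / 3330 = 3.5 km.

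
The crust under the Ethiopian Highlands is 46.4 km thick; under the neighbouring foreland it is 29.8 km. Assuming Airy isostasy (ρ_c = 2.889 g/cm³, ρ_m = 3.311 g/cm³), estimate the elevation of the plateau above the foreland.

2.12 km

Excess crust Δ = 46.4 km − 29.8 km = 16.6 km, split between elevation h and root r with h + r = Δ.
Airy balance ρ_c h = (ρ_m − ρ_c) r gives r = h ρ_c/(ρ_m − ρ_c), so h (1 + ρ_c/(ρ_m − ρ_c)) = Δ, i.e. h = Δ (ρ_m − ρ_c)/ρ_m.
h = 16.6 km × 0.422/3.311 = 2.12 km.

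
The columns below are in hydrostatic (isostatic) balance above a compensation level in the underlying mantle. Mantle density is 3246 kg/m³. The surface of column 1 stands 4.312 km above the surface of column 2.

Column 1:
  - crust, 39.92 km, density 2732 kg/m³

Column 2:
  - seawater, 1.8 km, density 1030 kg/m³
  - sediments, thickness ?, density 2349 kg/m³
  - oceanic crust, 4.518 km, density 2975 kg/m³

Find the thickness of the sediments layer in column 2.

1.46 km

Take the compensation level at the base of the deeper column (depth z_c below the surface of column 1) and equate Σ ρ_i t_i down to z_c; mantle fills any gap and the z_c terms cancel.
Column 1: 39.92×2732 + (z_c − 39.92)×3246
Column 2: 4.312×0 + 1.8×1030 + x×2349 + 4.518×2975 + (z_c − 4.312 − 6.318 − x)×3246
The z_c×3246 term appears on both sides and cancels. Collect the known terms of each column as K = Σ(ρt)_known − 3246 × (depth of known layers): K_1 = 109061.44 − 3246×39.92 = −20518.88; K_2 = 15295.05 − 3246×(4.312 + 6.318) = −19209.93.
Balance: K_1 = K_2 − x×(3246 − 2349), so x = (K_2 − K_1)/(3246 − 2349) = 1308.95/897 = 1.46 km.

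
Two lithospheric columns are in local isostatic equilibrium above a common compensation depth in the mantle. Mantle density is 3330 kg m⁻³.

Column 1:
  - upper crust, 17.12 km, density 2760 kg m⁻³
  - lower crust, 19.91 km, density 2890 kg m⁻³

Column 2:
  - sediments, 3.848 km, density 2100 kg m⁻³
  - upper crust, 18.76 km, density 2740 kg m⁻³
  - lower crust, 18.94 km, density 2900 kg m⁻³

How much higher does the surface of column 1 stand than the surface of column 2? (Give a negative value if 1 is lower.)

−1.63 km

For any compensation level in the mantle, the mantle terms cancel and isostasy reduces to e = (Σt_1 − Σt_2) − (Σ(ρt)_1 − Σ(ρt)_2) / ρ_m.
Σt_1 = 37.03 km; Σt_2 = 41.548 km; Σ(ρt)_1 = 104791.1; Σ(ρt)_2 = 114409.2 (in km·kg m⁻³).
e = (37.03 − 41.548) − (104791.1 − 114409.2) / 3330 = −1.63 km.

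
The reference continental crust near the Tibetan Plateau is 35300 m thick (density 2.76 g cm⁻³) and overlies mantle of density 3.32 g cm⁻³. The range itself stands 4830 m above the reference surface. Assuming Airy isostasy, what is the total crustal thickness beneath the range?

63900 m

Root depth r = h ρ_c / (ρ_m − ρ_c) = 4830 m × 2.76 / 0.56 = 23800 m.
Total thickness = T + h + r = 35300 m + 4830 m + 23800 m = 63900 m.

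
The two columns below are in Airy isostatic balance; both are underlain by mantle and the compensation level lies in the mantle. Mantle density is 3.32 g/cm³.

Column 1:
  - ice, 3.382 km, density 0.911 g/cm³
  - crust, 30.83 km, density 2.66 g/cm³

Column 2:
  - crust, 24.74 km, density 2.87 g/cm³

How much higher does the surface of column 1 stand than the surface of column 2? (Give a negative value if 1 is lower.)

5.23 km

For any compensation level in the mantle, the mantle terms cancel and isostasy reduces to e = (Σt_1 − Σt_2) − (Σ(ρt)_1 − Σ(ρt)_2) / ρ_m.
Σt_1 = 34.212 km; Σt_2 = 24.74 km; Σ(ρt)_1 = 85.088802; Σ(ρt)_2 = 71.0038 (in km·g/cm³).
e = (34.212 − 24.74) − (85.088802 − 71.0038) / 3.32 = 5.23 km.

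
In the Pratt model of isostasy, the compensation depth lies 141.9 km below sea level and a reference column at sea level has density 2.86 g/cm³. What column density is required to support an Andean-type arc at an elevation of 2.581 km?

Pratt balance: ρ_ref D = ρ (D + h).
ρ = ρ_ref D/(D + h) = 2.86 × 141.9 km/(141.9 km + 2.581 km) = 2.81 g/cm³.

2.81 g/cm³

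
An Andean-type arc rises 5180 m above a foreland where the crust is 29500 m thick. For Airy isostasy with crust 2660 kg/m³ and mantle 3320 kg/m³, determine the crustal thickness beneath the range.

Root depth r = h ρ_c / (ρ_m − ρ_c) = 5180 m × 2660 / 660 = 20880 m.
Total thickness = T + h + r = 29500 m + 5180 m + 20880 m = 55600 m.

55600 m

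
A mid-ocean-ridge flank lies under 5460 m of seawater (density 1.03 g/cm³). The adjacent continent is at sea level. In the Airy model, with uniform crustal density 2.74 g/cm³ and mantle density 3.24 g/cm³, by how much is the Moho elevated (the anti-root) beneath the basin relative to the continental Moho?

18700 m

In Airy isostatic equilibrium: replacing crust with seawater at the top is compensated by replacing crust with mantle at the base: d (ρ_c − ρ_w) = a (ρ_m − ρ_c).
a = d (ρ_c − ρ_w)/(ρ_m − ρ_c) = 5460 m × 1.71/0.5 = 18700 m.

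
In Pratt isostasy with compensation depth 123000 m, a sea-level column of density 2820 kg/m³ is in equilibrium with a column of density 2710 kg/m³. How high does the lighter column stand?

4990 m

ρ_ref D = ρ (D + h) → h = D (ρ_ref − ρ)/ρ.
h = 123000 m × (2820 − 2710)/2710 = 4990 m.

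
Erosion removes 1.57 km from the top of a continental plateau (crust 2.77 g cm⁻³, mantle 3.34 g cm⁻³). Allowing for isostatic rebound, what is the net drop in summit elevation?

Rebound u = e ρ_c/ρ_m = 1.57 km × 2.77/3.34 = 1.302 km.
Net surface drop = e − u = 1.57 km − 1.302 km = e (ρ_m − ρ_c)/ρ_m = 0.268 km.

0.268 km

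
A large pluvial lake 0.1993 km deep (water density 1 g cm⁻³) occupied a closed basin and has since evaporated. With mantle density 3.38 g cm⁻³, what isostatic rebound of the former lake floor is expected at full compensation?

u = d ρ_w/ρ_m = 0.1993 km × 1/3.38 = 0.059 km.

0.059 km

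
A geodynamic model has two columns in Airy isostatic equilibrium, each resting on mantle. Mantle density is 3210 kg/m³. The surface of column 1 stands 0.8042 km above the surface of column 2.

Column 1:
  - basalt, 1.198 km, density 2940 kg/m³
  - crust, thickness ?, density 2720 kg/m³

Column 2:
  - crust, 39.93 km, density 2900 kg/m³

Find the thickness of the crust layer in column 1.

29.9 km

Take the compensation level at the base of the deeper column (depth z_c below the surface of column 1) and equate Σ ρ_i t_i down to z_c; mantle fills any gap and the z_c terms cancel.
Column 1: 1.198×2940 + x×2720 + (z_c − 1.198 − x)×3210
Column 2: 0.8042×0 + 39.93×2900 + (z_c − 0.8042 − 39.93)×3210
The z_c×3210 term appears on both sides and cancels. Collect the known terms of each column as K = Σ(ρt)_known − 3210 × (depth of known layers): K_1 = 3522.12 − 3210×1.198 = −323.46; K_2 = 115797 − 3210×(0.8042 + 39.93) = −14959.782.
Balance: K_1 − x×(3210 − 2720) = K_2, so x = (K_1 − K_2)/(3210 − 2720) = 14636.3/490 = 29.9 km.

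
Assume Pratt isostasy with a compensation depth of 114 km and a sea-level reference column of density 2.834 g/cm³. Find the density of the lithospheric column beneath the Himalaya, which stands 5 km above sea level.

2.71 g/cm³

Pratt balance: ρ_ref D = ρ (D + h).
ρ = ρ_ref D/(D + h) = 2.834 × 114 km/(114 km + 5 km) = 2.71 g/cm³.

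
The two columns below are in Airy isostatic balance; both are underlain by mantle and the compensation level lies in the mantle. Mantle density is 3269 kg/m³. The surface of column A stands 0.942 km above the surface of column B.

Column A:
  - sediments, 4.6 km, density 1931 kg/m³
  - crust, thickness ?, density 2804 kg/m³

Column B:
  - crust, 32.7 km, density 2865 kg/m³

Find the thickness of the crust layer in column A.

21.8 km

Take the compensation level at the base of the deeper column (depth z_c below the surface of column A) and equate Σ ρ_i t_i down to z_c; mantle fills any gap and the z_c terms cancel.
Column A: 4.6×1931 + x×2804 + (z_c − 4.6 − x)×3269
Column B: 0.942×0 + 32.7×2865 + (z_c − 0.942 − 32.7)×3269
The z_c×3269 term appears on both sides and cancels. Collect the known terms of each column as K = Σ(ρt)_known − 3269 × (depth of known layers): K_A = 8882.6 − 3269×4.6 = −6154.8; K_B = 93685.5 − 3269×(0.942 + 32.7) = −16290.198.
Balance: K_A − x×(3269 − 2804) = K_B, so x = (K_A − K_B)/(3269 − 2804) = 10135.4/465 = 21.8 km.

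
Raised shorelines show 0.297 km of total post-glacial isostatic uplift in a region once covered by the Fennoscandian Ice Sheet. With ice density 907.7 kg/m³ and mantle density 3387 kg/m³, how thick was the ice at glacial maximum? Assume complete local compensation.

1.11 km

u = t ρ_ice/ρ_m → t = u ρ_m/ρ_ice = 0.297 km × 3387/907.7 = 1.11 km.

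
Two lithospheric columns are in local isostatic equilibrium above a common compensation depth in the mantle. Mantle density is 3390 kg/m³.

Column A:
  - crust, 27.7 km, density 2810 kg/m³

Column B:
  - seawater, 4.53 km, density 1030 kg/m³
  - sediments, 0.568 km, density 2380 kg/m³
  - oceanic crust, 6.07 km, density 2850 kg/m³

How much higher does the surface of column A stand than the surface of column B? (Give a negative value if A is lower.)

0.449 km

For any compensation level in the mantle, the mantle terms cancel and isostasy reduces to e = (Σt_A − Σt_B) − (Σ(ρt)_A − Σ(ρt)_B) / ρ_m.
Σt_A = 27.7 km; Σt_B = 11.168 km; Σ(ρt)_A = 77837; Σ(ρt)_B = 23317.24 (in km·kg/m³).
e = (27.7 − 11.168) − (77837 − 23317.24) / 3390 = 0.449 km.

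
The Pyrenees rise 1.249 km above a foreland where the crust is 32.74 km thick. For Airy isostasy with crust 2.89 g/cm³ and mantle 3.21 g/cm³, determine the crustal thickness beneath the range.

Root depth r = h ρ_c / (ρ_m − ρ_c) = 1.249 km × 2.89 / 0.32 = 11.28 km.
Total thickness = T + h + r = 32.74 km + 1.249 km + 11.28 km = 45.3 km.

45.3 km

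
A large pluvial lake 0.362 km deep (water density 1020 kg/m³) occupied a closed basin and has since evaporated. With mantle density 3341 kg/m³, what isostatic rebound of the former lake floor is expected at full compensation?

0.111 km

u = d ρ_w/ρ_m = 0.362 km × 1020/3341 = 0.111 km.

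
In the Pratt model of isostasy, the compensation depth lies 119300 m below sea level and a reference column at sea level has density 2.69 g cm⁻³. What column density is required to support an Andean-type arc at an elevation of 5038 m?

2.58 g cm⁻³

Pratt balance: ρ_ref D = ρ (D + h).
ρ = ρ_ref D/(D + h) = 2.69 × 119300 m/(119300 m + 5038 m) = 2.58 g cm⁻³.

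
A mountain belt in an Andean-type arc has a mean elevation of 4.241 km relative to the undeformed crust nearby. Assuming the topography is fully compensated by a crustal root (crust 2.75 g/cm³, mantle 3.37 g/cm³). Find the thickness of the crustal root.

18.8 km

By Archimedes' principle applied to the lithosphere: the weight of the topography is balanced by the buoyancy of the root, ρ_c h = (ρ_m − ρ_c) r.
r = h · ρ_c / (ρ_m − ρ_c) = 4.241 km × 2.75 / (3.37 − 2.75) = 18.8 km.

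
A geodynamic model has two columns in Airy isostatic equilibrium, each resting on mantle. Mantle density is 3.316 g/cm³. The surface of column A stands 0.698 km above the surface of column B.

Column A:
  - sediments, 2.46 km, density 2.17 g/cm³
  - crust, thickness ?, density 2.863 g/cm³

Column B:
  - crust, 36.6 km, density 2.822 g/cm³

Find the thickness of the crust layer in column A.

38.8 km

Take the compensation level at the base of the deeper column (depth z_c below the surface of column A) and equate Σ ρ_i t_i down to z_c; mantle fills any gap and the z_c terms cancel.
Column A: 2.46×2.17 + x×2.863 + (z_c − 2.46 − x)×3.316
Column B: 0.698×0 + 36.6×2.822 + (z_c − 0.698 − 36.6)×3.316
The z_c×3.316 term appears on both sides and cancels. Collect the known terms of each column as K = Σ(ρt)_known − 3.316 × (depth of known layers): K_A = 5.3382 − 3.316×2.46 = −2.81916; K_B = 103.2852 − 3.316×(0.698 + 36.6) = −20.394968.
Balance: K_A − x×(3.316 − 2.863) = K_B, so x = (K_A − K_B)/(3.316 − 2.863) = 17.5758/0.453 = 38.8 km.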